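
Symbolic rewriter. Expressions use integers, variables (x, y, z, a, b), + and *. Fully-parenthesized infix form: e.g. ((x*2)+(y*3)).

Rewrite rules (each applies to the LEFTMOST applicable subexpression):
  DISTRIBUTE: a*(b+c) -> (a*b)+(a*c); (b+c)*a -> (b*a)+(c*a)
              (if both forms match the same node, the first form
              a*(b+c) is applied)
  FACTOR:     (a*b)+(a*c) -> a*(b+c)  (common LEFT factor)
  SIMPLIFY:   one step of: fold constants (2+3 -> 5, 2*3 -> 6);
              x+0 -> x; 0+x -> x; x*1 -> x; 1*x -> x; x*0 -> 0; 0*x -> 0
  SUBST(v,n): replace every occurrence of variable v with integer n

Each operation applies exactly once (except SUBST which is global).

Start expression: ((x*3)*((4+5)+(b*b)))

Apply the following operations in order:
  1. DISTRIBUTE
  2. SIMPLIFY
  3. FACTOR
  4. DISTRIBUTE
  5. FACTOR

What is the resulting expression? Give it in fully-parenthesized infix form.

Start: ((x*3)*((4+5)+(b*b)))
Apply DISTRIBUTE at root (target: ((x*3)*((4+5)+(b*b)))): ((x*3)*((4+5)+(b*b))) -> (((x*3)*(4+5))+((x*3)*(b*b)))
Apply SIMPLIFY at LR (target: (4+5)): (((x*3)*(4+5))+((x*3)*(b*b))) -> (((x*3)*9)+((x*3)*(b*b)))
Apply FACTOR at root (target: (((x*3)*9)+((x*3)*(b*b)))): (((x*3)*9)+((x*3)*(b*b))) -> ((x*3)*(9+(b*b)))
Apply DISTRIBUTE at root (target: ((x*3)*(9+(b*b)))): ((x*3)*(9+(b*b))) -> (((x*3)*9)+((x*3)*(b*b)))
Apply FACTOR at root (target: (((x*3)*9)+((x*3)*(b*b)))): (((x*3)*9)+((x*3)*(b*b))) -> ((x*3)*(9+(b*b)))

Answer: ((x*3)*(9+(b*b)))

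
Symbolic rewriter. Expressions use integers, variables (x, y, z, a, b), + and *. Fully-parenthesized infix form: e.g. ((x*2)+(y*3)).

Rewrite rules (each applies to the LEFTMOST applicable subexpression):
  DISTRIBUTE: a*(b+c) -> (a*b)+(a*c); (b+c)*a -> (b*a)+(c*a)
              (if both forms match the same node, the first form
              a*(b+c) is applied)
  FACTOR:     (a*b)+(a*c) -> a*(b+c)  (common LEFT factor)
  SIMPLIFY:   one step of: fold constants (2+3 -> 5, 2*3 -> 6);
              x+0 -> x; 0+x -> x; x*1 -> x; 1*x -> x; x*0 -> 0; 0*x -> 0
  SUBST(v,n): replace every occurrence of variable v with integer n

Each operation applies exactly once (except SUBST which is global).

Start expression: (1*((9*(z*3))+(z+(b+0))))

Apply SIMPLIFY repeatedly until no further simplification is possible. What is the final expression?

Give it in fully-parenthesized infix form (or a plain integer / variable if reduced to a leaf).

Start: (1*((9*(z*3))+(z+(b+0))))
Step 1: at root: (1*((9*(z*3))+(z+(b+0)))) -> ((9*(z*3))+(z+(b+0))); overall: (1*((9*(z*3))+(z+(b+0)))) -> ((9*(z*3))+(z+(b+0)))
Step 2: at RR: (b+0) -> b; overall: ((9*(z*3))+(z+(b+0))) -> ((9*(z*3))+(z+b))
Fixed point: ((9*(z*3))+(z+b))

Answer: ((9*(z*3))+(z+b))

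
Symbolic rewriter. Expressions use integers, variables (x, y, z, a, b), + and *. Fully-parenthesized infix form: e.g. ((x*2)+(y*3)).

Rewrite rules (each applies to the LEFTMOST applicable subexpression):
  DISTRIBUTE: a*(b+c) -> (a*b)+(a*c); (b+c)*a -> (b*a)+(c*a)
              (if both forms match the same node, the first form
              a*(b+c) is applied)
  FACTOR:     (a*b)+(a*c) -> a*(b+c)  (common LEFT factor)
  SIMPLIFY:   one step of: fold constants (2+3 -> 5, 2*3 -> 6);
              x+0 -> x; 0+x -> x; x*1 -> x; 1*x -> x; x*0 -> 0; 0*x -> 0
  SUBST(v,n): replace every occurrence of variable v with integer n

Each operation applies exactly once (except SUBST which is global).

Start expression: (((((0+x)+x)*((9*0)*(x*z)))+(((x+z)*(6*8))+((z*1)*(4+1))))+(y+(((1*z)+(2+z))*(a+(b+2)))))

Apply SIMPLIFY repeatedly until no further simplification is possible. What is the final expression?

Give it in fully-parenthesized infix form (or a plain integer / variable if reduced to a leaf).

Start: (((((0+x)+x)*((9*0)*(x*z)))+(((x+z)*(6*8))+((z*1)*(4+1))))+(y+(((1*z)+(2+z))*(a+(b+2)))))
Step 1: at LLLL: (0+x) -> x; overall: (((((0+x)+x)*((9*0)*(x*z)))+(((x+z)*(6*8))+((z*1)*(4+1))))+(y+(((1*z)+(2+z))*(a+(b+2))))) -> ((((x+x)*((9*0)*(x*z)))+(((x+z)*(6*8))+((z*1)*(4+1))))+(y+(((1*z)+(2+z))*(a+(b+2)))))
Step 2: at LLRL: (9*0) -> 0; overall: ((((x+x)*((9*0)*(x*z)))+(((x+z)*(6*8))+((z*1)*(4+1))))+(y+(((1*z)+(2+z))*(a+(b+2))))) -> ((((x+x)*(0*(x*z)))+(((x+z)*(6*8))+((z*1)*(4+1))))+(y+(((1*z)+(2+z))*(a+(b+2)))))
Step 3: at LLR: (0*(x*z)) -> 0; overall: ((((x+x)*(0*(x*z)))+(((x+z)*(6*8))+((z*1)*(4+1))))+(y+(((1*z)+(2+z))*(a+(b+2))))) -> ((((x+x)*0)+(((x+z)*(6*8))+((z*1)*(4+1))))+(y+(((1*z)+(2+z))*(a+(b+2)))))
Step 4: at LL: ((x+x)*0) -> 0; overall: ((((x+x)*0)+(((x+z)*(6*8))+((z*1)*(4+1))))+(y+(((1*z)+(2+z))*(a+(b+2))))) -> ((0+(((x+z)*(6*8))+((z*1)*(4+1))))+(y+(((1*z)+(2+z))*(a+(b+2)))))
Step 5: at L: (0+(((x+z)*(6*8))+((z*1)*(4+1)))) -> (((x+z)*(6*8))+((z*1)*(4+1))); overall: ((0+(((x+z)*(6*8))+((z*1)*(4+1))))+(y+(((1*z)+(2+z))*(a+(b+2))))) -> ((((x+z)*(6*8))+((z*1)*(4+1)))+(y+(((1*z)+(2+z))*(a+(b+2)))))
Step 6: at LLR: (6*8) -> 48; overall: ((((x+z)*(6*8))+((z*1)*(4+1)))+(y+(((1*z)+(2+z))*(a+(b+2))))) -> ((((x+z)*48)+((z*1)*(4+1)))+(y+(((1*z)+(2+z))*(a+(b+2)))))
Step 7: at LRL: (z*1) -> z; overall: ((((x+z)*48)+((z*1)*(4+1)))+(y+(((1*z)+(2+z))*(a+(b+2))))) -> ((((x+z)*48)+(z*(4+1)))+(y+(((1*z)+(2+z))*(a+(b+2)))))
Step 8: at LRR: (4+1) -> 5; overall: ((((x+z)*48)+(z*(4+1)))+(y+(((1*z)+(2+z))*(a+(b+2))))) -> ((((x+z)*48)+(z*5))+(y+(((1*z)+(2+z))*(a+(b+2)))))
Step 9: at RRLL: (1*z) -> z; overall: ((((x+z)*48)+(z*5))+(y+(((1*z)+(2+z))*(a+(b+2))))) -> ((((x+z)*48)+(z*5))+(y+((z+(2+z))*(a+(b+2)))))
Fixed point: ((((x+z)*48)+(z*5))+(y+((z+(2+z))*(a+(b+2)))))

Answer: ((((x+z)*48)+(z*5))+(y+((z+(2+z))*(a+(b+2)))))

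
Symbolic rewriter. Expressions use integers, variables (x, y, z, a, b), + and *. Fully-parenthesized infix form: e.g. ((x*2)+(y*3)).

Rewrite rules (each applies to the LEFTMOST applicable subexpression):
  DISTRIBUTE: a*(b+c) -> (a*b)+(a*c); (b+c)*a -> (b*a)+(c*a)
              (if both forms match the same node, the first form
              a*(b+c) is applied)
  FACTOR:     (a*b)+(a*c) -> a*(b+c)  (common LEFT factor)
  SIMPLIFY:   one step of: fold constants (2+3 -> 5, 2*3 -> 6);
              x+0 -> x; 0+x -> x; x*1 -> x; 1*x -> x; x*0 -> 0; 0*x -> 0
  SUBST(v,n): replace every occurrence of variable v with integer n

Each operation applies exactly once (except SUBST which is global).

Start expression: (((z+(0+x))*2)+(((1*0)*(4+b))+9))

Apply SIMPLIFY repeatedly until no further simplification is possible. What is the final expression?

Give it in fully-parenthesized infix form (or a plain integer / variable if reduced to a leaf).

Start: (((z+(0+x))*2)+(((1*0)*(4+b))+9))
Step 1: at LLR: (0+x) -> x; overall: (((z+(0+x))*2)+(((1*0)*(4+b))+9)) -> (((z+x)*2)+(((1*0)*(4+b))+9))
Step 2: at RLL: (1*0) -> 0; overall: (((z+x)*2)+(((1*0)*(4+b))+9)) -> (((z+x)*2)+((0*(4+b))+9))
Step 3: at RL: (0*(4+b)) -> 0; overall: (((z+x)*2)+((0*(4+b))+9)) -> (((z+x)*2)+(0+9))
Step 4: at R: (0+9) -> 9; overall: (((z+x)*2)+(0+9)) -> (((z+x)*2)+9)
Fixed point: (((z+x)*2)+9)

Answer: (((z+x)*2)+9)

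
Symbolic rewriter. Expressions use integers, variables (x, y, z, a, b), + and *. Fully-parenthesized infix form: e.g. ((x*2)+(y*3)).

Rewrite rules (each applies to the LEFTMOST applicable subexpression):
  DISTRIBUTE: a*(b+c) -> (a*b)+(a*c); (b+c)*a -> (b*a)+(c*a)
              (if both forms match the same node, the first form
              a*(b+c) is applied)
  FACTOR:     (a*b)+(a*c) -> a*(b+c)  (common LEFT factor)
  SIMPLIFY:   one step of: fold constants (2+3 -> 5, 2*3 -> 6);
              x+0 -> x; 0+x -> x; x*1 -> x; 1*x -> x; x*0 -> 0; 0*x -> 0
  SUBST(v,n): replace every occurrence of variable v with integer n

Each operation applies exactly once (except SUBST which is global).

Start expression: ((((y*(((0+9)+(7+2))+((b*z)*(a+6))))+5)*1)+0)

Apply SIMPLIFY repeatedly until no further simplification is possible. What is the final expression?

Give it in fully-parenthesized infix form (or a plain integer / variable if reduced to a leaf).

Start: ((((y*(((0+9)+(7+2))+((b*z)*(a+6))))+5)*1)+0)
Step 1: at root: ((((y*(((0+9)+(7+2))+((b*z)*(a+6))))+5)*1)+0) -> (((y*(((0+9)+(7+2))+((b*z)*(a+6))))+5)*1); overall: ((((y*(((0+9)+(7+2))+((b*z)*(a+6))))+5)*1)+0) -> (((y*(((0+9)+(7+2))+((b*z)*(a+6))))+5)*1)
Step 2: at root: (((y*(((0+9)+(7+2))+((b*z)*(a+6))))+5)*1) -> ((y*(((0+9)+(7+2))+((b*z)*(a+6))))+5); overall: (((y*(((0+9)+(7+2))+((b*z)*(a+6))))+5)*1) -> ((y*(((0+9)+(7+2))+((b*z)*(a+6))))+5)
Step 3: at LRLL: (0+9) -> 9; overall: ((y*(((0+9)+(7+2))+((b*z)*(a+6))))+5) -> ((y*((9+(7+2))+((b*z)*(a+6))))+5)
Step 4: at LRLR: (7+2) -> 9; overall: ((y*((9+(7+2))+((b*z)*(a+6))))+5) -> ((y*((9+9)+((b*z)*(a+6))))+5)
Step 5: at LRL: (9+9) -> 18; overall: ((y*((9+9)+((b*z)*(a+6))))+5) -> ((y*(18+((b*z)*(a+6))))+5)
Fixed point: ((y*(18+((b*z)*(a+6))))+5)

Answer: ((y*(18+((b*z)*(a+6))))+5)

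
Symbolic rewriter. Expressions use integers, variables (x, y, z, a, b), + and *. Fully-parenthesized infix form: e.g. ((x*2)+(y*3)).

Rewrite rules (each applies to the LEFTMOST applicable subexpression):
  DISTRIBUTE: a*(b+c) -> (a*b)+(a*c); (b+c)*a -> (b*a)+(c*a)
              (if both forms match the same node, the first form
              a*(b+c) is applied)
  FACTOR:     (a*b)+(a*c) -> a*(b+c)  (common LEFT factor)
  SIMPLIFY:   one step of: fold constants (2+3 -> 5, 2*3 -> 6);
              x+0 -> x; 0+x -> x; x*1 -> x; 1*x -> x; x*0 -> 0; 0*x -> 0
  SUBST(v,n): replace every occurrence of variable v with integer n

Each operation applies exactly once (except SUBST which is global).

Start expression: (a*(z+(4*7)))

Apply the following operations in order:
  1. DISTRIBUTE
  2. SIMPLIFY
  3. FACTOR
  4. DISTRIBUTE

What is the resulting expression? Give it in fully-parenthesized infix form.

Start: (a*(z+(4*7)))
Apply DISTRIBUTE at root (target: (a*(z+(4*7)))): (a*(z+(4*7))) -> ((a*z)+(a*(4*7)))
Apply SIMPLIFY at RR (target: (4*7)): ((a*z)+(a*(4*7))) -> ((a*z)+(a*28))
Apply FACTOR at root (target: ((a*z)+(a*28))): ((a*z)+(a*28)) -> (a*(z+28))
Apply DISTRIBUTE at root (target: (a*(z+28))): (a*(z+28)) -> ((a*z)+(a*28))

Answer: ((a*z)+(a*28))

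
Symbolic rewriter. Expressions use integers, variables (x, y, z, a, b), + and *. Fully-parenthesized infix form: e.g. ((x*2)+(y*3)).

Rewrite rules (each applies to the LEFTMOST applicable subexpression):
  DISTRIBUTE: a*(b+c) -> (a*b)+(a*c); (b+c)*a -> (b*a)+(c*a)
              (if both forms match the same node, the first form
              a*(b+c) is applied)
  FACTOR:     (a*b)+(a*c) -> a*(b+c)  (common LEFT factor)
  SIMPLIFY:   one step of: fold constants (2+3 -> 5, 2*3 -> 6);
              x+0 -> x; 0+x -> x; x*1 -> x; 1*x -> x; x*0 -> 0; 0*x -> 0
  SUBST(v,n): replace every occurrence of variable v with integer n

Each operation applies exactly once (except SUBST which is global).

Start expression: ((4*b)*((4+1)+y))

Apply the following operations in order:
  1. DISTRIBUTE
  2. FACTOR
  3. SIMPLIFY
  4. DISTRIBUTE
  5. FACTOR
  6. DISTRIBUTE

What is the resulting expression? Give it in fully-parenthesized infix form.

Answer: (((4*b)*5)+((4*b)*y))

Derivation:
Start: ((4*b)*((4+1)+y))
Apply DISTRIBUTE at root (target: ((4*b)*((4+1)+y))): ((4*b)*((4+1)+y)) -> (((4*b)*(4+1))+((4*b)*y))
Apply FACTOR at root (target: (((4*b)*(4+1))+((4*b)*y))): (((4*b)*(4+1))+((4*b)*y)) -> ((4*b)*((4+1)+y))
Apply SIMPLIFY at RL (target: (4+1)): ((4*b)*((4+1)+y)) -> ((4*b)*(5+y))
Apply DISTRIBUTE at root (target: ((4*b)*(5+y))): ((4*b)*(5+y)) -> (((4*b)*5)+((4*b)*y))
Apply FACTOR at root (target: (((4*b)*5)+((4*b)*y))): (((4*b)*5)+((4*b)*y)) -> ((4*b)*(5+y))
Apply DISTRIBUTE at root (target: ((4*b)*(5+y))): ((4*b)*(5+y)) -> (((4*b)*5)+((4*b)*y))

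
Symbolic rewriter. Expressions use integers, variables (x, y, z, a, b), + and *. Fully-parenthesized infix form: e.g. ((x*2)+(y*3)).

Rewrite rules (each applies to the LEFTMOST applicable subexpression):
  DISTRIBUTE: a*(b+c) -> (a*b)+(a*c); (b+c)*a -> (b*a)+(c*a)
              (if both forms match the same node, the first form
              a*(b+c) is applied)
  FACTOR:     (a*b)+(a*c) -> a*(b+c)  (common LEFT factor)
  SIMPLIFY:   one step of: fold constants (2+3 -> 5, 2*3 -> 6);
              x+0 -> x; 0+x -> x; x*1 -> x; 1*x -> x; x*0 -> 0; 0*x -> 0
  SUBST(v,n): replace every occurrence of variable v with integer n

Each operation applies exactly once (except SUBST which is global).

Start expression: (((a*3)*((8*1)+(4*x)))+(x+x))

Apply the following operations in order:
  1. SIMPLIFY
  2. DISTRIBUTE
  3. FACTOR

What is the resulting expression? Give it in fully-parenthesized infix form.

Answer: (((a*3)*(8+(4*x)))+(x+x))

Derivation:
Start: (((a*3)*((8*1)+(4*x)))+(x+x))
Apply SIMPLIFY at LRL (target: (8*1)): (((a*3)*((8*1)+(4*x)))+(x+x)) -> (((a*3)*(8+(4*x)))+(x+x))
Apply DISTRIBUTE at L (target: ((a*3)*(8+(4*x)))): (((a*3)*(8+(4*x)))+(x+x)) -> ((((a*3)*8)+((a*3)*(4*x)))+(x+x))
Apply FACTOR at L (target: (((a*3)*8)+((a*3)*(4*x)))): ((((a*3)*8)+((a*3)*(4*x)))+(x+x)) -> (((a*3)*(8+(4*x)))+(x+x))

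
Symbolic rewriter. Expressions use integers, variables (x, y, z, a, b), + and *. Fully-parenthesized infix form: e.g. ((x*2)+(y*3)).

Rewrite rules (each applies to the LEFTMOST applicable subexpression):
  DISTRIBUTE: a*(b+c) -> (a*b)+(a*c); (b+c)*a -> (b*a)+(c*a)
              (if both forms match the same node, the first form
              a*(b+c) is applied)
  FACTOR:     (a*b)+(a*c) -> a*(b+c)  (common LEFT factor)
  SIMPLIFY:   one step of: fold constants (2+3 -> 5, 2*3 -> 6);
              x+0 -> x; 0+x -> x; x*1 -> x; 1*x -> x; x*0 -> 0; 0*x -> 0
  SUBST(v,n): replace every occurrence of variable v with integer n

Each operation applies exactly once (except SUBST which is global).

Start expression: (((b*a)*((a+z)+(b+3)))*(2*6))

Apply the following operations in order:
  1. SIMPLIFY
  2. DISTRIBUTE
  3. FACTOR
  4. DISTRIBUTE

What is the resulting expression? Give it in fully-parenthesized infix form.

Answer: ((((b*a)*(a+z))+((b*a)*(b+3)))*12)

Derivation:
Start: (((b*a)*((a+z)+(b+3)))*(2*6))
Apply SIMPLIFY at R (target: (2*6)): (((b*a)*((a+z)+(b+3)))*(2*6)) -> (((b*a)*((a+z)+(b+3)))*12)
Apply DISTRIBUTE at L (target: ((b*a)*((a+z)+(b+3)))): (((b*a)*((a+z)+(b+3)))*12) -> ((((b*a)*(a+z))+((b*a)*(b+3)))*12)
Apply FACTOR at L (target: (((b*a)*(a+z))+((b*a)*(b+3)))): ((((b*a)*(a+z))+((b*a)*(b+3)))*12) -> (((b*a)*((a+z)+(b+3)))*12)
Apply DISTRIBUTE at L (target: ((b*a)*((a+z)+(b+3)))): (((b*a)*((a+z)+(b+3)))*12) -> ((((b*a)*(a+z))+((b*a)*(b+3)))*12)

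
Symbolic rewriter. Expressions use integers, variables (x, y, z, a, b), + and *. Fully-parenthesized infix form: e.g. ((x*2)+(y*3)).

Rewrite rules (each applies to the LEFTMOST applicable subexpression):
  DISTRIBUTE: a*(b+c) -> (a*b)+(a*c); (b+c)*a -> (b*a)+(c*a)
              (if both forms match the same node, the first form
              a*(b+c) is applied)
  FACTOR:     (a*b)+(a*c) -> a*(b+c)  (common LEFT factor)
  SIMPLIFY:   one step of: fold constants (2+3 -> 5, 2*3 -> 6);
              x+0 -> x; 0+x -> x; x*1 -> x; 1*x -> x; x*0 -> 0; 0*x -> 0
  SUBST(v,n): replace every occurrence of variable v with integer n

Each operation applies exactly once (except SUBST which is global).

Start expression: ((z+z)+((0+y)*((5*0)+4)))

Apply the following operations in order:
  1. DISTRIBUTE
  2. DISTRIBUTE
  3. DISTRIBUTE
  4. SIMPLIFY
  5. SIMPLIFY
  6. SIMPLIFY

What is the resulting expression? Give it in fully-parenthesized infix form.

Start: ((z+z)+((0+y)*((5*0)+4)))
Apply DISTRIBUTE at R (target: ((0+y)*((5*0)+4))): ((z+z)+((0+y)*((5*0)+4))) -> ((z+z)+(((0+y)*(5*0))+((0+y)*4)))
Apply DISTRIBUTE at RL (target: ((0+y)*(5*0))): ((z+z)+(((0+y)*(5*0))+((0+y)*4))) -> ((z+z)+(((0*(5*0))+(y*(5*0)))+((0+y)*4)))
Apply DISTRIBUTE at RR (target: ((0+y)*4)): ((z+z)+(((0*(5*0))+(y*(5*0)))+((0+y)*4))) -> ((z+z)+(((0*(5*0))+(y*(5*0)))+((0*4)+(y*4))))
Apply SIMPLIFY at RLL (target: (0*(5*0))): ((z+z)+(((0*(5*0))+(y*(5*0)))+((0*4)+(y*4)))) -> ((z+z)+((0+(y*(5*0)))+((0*4)+(y*4))))
Apply SIMPLIFY at RL (target: (0+(y*(5*0)))): ((z+z)+((0+(y*(5*0)))+((0*4)+(y*4)))) -> ((z+z)+((y*(5*0))+((0*4)+(y*4))))
Apply SIMPLIFY at RLR (target: (5*0)): ((z+z)+((y*(5*0))+((0*4)+(y*4)))) -> ((z+z)+((y*0)+((0*4)+(y*4))))

Answer: ((z+z)+((y*0)+((0*4)+(y*4))))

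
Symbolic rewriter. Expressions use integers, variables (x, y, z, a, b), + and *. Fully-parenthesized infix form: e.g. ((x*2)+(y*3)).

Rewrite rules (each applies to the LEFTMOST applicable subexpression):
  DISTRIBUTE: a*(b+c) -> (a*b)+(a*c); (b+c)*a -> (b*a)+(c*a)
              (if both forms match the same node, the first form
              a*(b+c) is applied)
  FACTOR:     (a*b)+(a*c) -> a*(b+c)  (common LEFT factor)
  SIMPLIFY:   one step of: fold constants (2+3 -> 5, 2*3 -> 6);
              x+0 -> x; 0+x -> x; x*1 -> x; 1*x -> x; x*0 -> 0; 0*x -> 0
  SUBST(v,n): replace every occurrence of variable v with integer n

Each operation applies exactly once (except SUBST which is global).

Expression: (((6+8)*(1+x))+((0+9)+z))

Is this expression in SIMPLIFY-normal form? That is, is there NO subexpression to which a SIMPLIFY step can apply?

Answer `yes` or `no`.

Answer: no

Derivation:
Expression: (((6+8)*(1+x))+((0+9)+z))
Scanning for simplifiable subexpressions (pre-order)...
  at root: (((6+8)*(1+x))+((0+9)+z)) (not simplifiable)
  at L: ((6+8)*(1+x)) (not simplifiable)
  at LL: (6+8) (SIMPLIFIABLE)
  at LR: (1+x) (not simplifiable)
  at R: ((0+9)+z) (not simplifiable)
  at RL: (0+9) (SIMPLIFIABLE)
Found simplifiable subexpr at path LL: (6+8)
One SIMPLIFY step would give: ((14*(1+x))+((0+9)+z))
-> NOT in normal form.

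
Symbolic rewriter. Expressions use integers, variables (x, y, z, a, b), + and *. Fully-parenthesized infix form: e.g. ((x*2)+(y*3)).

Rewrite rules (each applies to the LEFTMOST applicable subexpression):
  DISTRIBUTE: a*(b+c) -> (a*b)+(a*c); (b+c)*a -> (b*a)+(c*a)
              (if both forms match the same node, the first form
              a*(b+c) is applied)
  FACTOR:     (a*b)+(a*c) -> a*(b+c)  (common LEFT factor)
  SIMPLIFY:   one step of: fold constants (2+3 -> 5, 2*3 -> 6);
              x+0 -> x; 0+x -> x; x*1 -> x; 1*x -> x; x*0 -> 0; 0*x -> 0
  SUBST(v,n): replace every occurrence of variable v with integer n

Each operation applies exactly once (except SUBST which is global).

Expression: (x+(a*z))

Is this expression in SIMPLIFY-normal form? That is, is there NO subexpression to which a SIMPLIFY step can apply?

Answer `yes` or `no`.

Answer: yes

Derivation:
Expression: (x+(a*z))
Scanning for simplifiable subexpressions (pre-order)...
  at root: (x+(a*z)) (not simplifiable)
  at R: (a*z) (not simplifiable)
Result: no simplifiable subexpression found -> normal form.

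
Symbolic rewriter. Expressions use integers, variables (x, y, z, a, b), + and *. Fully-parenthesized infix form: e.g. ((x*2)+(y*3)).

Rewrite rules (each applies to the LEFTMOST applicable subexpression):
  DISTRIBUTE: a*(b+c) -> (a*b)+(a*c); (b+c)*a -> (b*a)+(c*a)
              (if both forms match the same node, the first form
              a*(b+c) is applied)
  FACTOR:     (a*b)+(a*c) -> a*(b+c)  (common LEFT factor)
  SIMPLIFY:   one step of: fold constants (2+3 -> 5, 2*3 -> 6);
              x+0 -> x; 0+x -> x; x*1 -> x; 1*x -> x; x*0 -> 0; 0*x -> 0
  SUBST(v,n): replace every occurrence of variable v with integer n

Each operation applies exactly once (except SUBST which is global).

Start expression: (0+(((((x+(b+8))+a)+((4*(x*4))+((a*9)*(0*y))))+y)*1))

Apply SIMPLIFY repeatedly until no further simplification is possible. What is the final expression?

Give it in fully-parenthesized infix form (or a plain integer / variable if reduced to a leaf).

Start: (0+(((((x+(b+8))+a)+((4*(x*4))+((a*9)*(0*y))))+y)*1))
Step 1: at root: (0+(((((x+(b+8))+a)+((4*(x*4))+((a*9)*(0*y))))+y)*1)) -> (((((x+(b+8))+a)+((4*(x*4))+((a*9)*(0*y))))+y)*1); overall: (0+(((((x+(b+8))+a)+((4*(x*4))+((a*9)*(0*y))))+y)*1)) -> (((((x+(b+8))+a)+((4*(x*4))+((a*9)*(0*y))))+y)*1)
Step 2: at root: (((((x+(b+8))+a)+((4*(x*4))+((a*9)*(0*y))))+y)*1) -> ((((x+(b+8))+a)+((4*(x*4))+((a*9)*(0*y))))+y); overall: (((((x+(b+8))+a)+((4*(x*4))+((a*9)*(0*y))))+y)*1) -> ((((x+(b+8))+a)+((4*(x*4))+((a*9)*(0*y))))+y)
Step 3: at LRRR: (0*y) -> 0; overall: ((((x+(b+8))+a)+((4*(x*4))+((a*9)*(0*y))))+y) -> ((((x+(b+8))+a)+((4*(x*4))+((a*9)*0)))+y)
Step 4: at LRR: ((a*9)*0) -> 0; overall: ((((x+(b+8))+a)+((4*(x*4))+((a*9)*0)))+y) -> ((((x+(b+8))+a)+((4*(x*4))+0))+y)
Step 5: at LR: ((4*(x*4))+0) -> (4*(x*4)); overall: ((((x+(b+8))+a)+((4*(x*4))+0))+y) -> ((((x+(b+8))+a)+(4*(x*4)))+y)
Fixed point: ((((x+(b+8))+a)+(4*(x*4)))+y)

Answer: ((((x+(b+8))+a)+(4*(x*4)))+y)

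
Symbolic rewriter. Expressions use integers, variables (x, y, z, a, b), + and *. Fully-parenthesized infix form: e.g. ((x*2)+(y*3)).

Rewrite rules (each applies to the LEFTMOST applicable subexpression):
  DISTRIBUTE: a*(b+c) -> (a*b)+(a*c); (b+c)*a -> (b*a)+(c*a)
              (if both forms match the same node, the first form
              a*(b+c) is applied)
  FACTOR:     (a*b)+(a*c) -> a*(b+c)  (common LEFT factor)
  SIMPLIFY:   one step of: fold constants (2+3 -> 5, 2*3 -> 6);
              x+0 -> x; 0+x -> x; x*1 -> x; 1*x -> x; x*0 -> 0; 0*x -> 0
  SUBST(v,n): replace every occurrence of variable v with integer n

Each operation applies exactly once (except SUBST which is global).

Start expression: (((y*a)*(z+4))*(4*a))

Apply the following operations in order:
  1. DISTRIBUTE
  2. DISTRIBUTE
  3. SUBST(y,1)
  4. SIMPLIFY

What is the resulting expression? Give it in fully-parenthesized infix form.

Start: (((y*a)*(z+4))*(4*a))
Apply DISTRIBUTE at L (target: ((y*a)*(z+4))): (((y*a)*(z+4))*(4*a)) -> ((((y*a)*z)+((y*a)*4))*(4*a))
Apply DISTRIBUTE at root (target: ((((y*a)*z)+((y*a)*4))*(4*a))): ((((y*a)*z)+((y*a)*4))*(4*a)) -> ((((y*a)*z)*(4*a))+(((y*a)*4)*(4*a)))
Apply SUBST(y,1): ((((y*a)*z)*(4*a))+(((y*a)*4)*(4*a))) -> ((((1*a)*z)*(4*a))+(((1*a)*4)*(4*a)))
Apply SIMPLIFY at LLL (target: (1*a)): ((((1*a)*z)*(4*a))+(((1*a)*4)*(4*a))) -> (((a*z)*(4*a))+(((1*a)*4)*(4*a)))

Answer: (((a*z)*(4*a))+(((1*a)*4)*(4*a)))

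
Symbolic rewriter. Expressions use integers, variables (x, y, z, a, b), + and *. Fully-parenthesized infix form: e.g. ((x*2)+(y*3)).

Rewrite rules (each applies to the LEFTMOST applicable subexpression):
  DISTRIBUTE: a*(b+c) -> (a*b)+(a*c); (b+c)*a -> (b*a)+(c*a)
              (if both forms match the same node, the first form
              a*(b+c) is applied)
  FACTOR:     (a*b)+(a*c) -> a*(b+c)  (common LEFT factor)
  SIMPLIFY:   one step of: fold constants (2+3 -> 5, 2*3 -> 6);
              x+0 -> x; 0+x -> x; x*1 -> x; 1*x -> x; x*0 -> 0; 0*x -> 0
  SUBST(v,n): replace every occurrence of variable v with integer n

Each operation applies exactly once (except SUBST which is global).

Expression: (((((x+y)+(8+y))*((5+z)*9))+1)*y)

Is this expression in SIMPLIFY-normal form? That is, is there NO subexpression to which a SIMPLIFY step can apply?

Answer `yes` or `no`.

Expression: (((((x+y)+(8+y))*((5+z)*9))+1)*y)
Scanning for simplifiable subexpressions (pre-order)...
  at root: (((((x+y)+(8+y))*((5+z)*9))+1)*y) (not simplifiable)
  at L: ((((x+y)+(8+y))*((5+z)*9))+1) (not simplifiable)
  at LL: (((x+y)+(8+y))*((5+z)*9)) (not simplifiable)
  at LLL: ((x+y)+(8+y)) (not simplifiable)
  at LLLL: (x+y) (not simplifiable)
  at LLLR: (8+y) (not simplifiable)
  at LLR: ((5+z)*9) (not simplifiable)
  at LLRL: (5+z) (not simplifiable)
Result: no simplifiable subexpression found -> normal form.

Answer: yes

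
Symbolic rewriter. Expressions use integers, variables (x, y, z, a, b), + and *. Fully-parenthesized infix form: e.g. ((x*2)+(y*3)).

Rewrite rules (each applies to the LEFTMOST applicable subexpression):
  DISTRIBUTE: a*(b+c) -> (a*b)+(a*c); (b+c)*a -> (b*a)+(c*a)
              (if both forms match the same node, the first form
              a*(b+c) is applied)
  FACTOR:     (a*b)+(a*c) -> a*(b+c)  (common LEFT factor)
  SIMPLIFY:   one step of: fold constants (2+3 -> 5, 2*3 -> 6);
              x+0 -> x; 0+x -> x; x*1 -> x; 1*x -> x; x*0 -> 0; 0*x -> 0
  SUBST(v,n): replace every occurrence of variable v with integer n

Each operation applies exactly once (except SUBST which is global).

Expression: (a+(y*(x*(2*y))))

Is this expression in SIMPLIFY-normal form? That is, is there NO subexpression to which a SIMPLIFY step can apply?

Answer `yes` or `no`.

Answer: yes

Derivation:
Expression: (a+(y*(x*(2*y))))
Scanning for simplifiable subexpressions (pre-order)...
  at root: (a+(y*(x*(2*y)))) (not simplifiable)
  at R: (y*(x*(2*y))) (not simplifiable)
  at RR: (x*(2*y)) (not simplifiable)
  at RRR: (2*y) (not simplifiable)
Result: no simplifiable subexpression found -> normal form.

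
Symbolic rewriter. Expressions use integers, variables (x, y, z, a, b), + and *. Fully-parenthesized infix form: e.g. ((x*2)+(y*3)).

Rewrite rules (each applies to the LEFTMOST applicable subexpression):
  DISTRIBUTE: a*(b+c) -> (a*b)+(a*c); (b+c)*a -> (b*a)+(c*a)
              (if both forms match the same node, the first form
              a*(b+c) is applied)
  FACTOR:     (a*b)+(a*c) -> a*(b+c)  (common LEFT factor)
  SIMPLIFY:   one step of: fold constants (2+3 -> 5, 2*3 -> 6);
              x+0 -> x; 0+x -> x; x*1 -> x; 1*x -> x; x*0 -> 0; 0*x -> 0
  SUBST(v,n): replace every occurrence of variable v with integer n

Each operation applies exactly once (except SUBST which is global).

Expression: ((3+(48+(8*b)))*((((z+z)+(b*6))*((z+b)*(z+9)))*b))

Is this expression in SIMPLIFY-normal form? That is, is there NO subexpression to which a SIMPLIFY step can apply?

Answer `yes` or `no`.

Answer: yes

Derivation:
Expression: ((3+(48+(8*b)))*((((z+z)+(b*6))*((z+b)*(z+9)))*b))
Scanning for simplifiable subexpressions (pre-order)...
  at root: ((3+(48+(8*b)))*((((z+z)+(b*6))*((z+b)*(z+9)))*b)) (not simplifiable)
  at L: (3+(48+(8*b))) (not simplifiable)
  at LR: (48+(8*b)) (not simplifiable)
  at LRR: (8*b) (not simplifiable)
  at R: ((((z+z)+(b*6))*((z+b)*(z+9)))*b) (not simplifiable)
  at RL: (((z+z)+(b*6))*((z+b)*(z+9))) (not simplifiable)
  at RLL: ((z+z)+(b*6)) (not simplifiable)
  at RLLL: (z+z) (not simplifiable)
  at RLLR: (b*6) (not simplifiable)
  at RLR: ((z+b)*(z+9)) (not simplifiable)
  at RLRL: (z+b) (not simplifiable)
  at RLRR: (z+9) (not simplifiable)
Result: no simplifiable subexpression found -> normal form.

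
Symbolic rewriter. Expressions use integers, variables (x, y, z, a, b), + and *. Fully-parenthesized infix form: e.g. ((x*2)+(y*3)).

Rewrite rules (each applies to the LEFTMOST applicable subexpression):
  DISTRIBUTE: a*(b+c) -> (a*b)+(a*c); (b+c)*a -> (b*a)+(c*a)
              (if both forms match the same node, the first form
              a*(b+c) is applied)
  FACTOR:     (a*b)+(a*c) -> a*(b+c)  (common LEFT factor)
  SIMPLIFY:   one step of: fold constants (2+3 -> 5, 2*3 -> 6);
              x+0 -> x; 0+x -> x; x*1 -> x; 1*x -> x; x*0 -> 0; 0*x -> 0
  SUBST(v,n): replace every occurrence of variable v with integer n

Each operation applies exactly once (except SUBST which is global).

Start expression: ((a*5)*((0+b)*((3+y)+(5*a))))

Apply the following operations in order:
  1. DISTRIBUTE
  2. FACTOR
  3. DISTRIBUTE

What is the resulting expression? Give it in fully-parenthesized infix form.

Start: ((a*5)*((0+b)*((3+y)+(5*a))))
Apply DISTRIBUTE at R (target: ((0+b)*((3+y)+(5*a)))): ((a*5)*((0+b)*((3+y)+(5*a)))) -> ((a*5)*(((0+b)*(3+y))+((0+b)*(5*a))))
Apply FACTOR at R (target: (((0+b)*(3+y))+((0+b)*(5*a)))): ((a*5)*(((0+b)*(3+y))+((0+b)*(5*a)))) -> ((a*5)*((0+b)*((3+y)+(5*a))))
Apply DISTRIBUTE at R (target: ((0+b)*((3+y)+(5*a)))): ((a*5)*((0+b)*((3+y)+(5*a)))) -> ((a*5)*(((0+b)*(3+y))+((0+b)*(5*a))))

Answer: ((a*5)*(((0+b)*(3+y))+((0+b)*(5*a))))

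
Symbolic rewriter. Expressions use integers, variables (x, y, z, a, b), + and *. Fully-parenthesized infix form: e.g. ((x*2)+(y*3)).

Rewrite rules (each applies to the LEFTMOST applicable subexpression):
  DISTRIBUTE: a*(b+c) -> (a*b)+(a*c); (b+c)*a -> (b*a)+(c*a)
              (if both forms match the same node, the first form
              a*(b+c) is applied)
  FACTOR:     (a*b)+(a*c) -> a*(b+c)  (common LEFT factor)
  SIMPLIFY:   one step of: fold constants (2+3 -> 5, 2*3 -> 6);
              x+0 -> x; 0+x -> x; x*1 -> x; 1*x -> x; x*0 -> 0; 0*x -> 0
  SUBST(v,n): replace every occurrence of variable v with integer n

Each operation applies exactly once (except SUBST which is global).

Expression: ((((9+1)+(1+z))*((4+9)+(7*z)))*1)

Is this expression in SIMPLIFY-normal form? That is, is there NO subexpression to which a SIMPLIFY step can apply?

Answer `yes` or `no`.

Expression: ((((9+1)+(1+z))*((4+9)+(7*z)))*1)
Scanning for simplifiable subexpressions (pre-order)...
  at root: ((((9+1)+(1+z))*((4+9)+(7*z)))*1) (SIMPLIFIABLE)
  at L: (((9+1)+(1+z))*((4+9)+(7*z))) (not simplifiable)
  at LL: ((9+1)+(1+z)) (not simplifiable)
  at LLL: (9+1) (SIMPLIFIABLE)
  at LLR: (1+z) (not simplifiable)
  at LR: ((4+9)+(7*z)) (not simplifiable)
  at LRL: (4+9) (SIMPLIFIABLE)
  at LRR: (7*z) (not simplifiable)
Found simplifiable subexpr at path root: ((((9+1)+(1+z))*((4+9)+(7*z)))*1)
One SIMPLIFY step would give: (((9+1)+(1+z))*((4+9)+(7*z)))
-> NOT in normal form.

Answer: no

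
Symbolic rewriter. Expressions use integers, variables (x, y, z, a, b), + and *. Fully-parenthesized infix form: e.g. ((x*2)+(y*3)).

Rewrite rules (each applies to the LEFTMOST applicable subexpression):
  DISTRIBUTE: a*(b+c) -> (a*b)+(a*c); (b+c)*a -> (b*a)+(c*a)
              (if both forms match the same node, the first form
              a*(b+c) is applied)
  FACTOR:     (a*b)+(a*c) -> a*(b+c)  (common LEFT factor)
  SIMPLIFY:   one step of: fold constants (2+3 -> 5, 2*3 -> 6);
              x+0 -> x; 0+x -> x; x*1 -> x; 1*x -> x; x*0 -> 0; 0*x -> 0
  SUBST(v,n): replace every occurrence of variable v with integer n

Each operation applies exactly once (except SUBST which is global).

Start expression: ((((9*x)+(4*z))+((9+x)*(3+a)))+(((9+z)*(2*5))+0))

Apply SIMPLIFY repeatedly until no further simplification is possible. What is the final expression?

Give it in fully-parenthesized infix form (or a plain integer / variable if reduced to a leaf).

Answer: ((((9*x)+(4*z))+((9+x)*(3+a)))+((9+z)*10))

Derivation:
Start: ((((9*x)+(4*z))+((9+x)*(3+a)))+(((9+z)*(2*5))+0))
Step 1: at R: (((9+z)*(2*5))+0) -> ((9+z)*(2*5)); overall: ((((9*x)+(4*z))+((9+x)*(3+a)))+(((9+z)*(2*5))+0)) -> ((((9*x)+(4*z))+((9+x)*(3+a)))+((9+z)*(2*5)))
Step 2: at RR: (2*5) -> 10; overall: ((((9*x)+(4*z))+((9+x)*(3+a)))+((9+z)*(2*5))) -> ((((9*x)+(4*z))+((9+x)*(3+a)))+((9+z)*10))
Fixed point: ((((9*x)+(4*z))+((9+x)*(3+a)))+((9+z)*10))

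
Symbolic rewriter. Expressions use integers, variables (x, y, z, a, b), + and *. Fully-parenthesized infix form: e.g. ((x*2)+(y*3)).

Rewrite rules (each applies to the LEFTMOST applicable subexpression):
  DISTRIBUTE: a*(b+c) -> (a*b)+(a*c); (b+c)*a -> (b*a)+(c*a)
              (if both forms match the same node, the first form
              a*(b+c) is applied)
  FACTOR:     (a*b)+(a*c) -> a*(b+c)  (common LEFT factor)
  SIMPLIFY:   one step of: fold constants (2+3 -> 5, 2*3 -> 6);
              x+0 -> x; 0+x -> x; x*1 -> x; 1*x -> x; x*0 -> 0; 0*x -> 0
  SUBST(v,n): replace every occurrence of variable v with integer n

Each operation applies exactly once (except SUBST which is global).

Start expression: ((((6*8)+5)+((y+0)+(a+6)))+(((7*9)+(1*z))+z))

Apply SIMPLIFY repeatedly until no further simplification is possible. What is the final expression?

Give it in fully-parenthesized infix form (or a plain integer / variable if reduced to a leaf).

Answer: ((53+(y+(a+6)))+((63+z)+z))

Derivation:
Start: ((((6*8)+5)+((y+0)+(a+6)))+(((7*9)+(1*z))+z))
Step 1: at LLL: (6*8) -> 48; overall: ((((6*8)+5)+((y+0)+(a+6)))+(((7*9)+(1*z))+z)) -> (((48+5)+((y+0)+(a+6)))+(((7*9)+(1*z))+z))
Step 2: at LL: (48+5) -> 53; overall: (((48+5)+((y+0)+(a+6)))+(((7*9)+(1*z))+z)) -> ((53+((y+0)+(a+6)))+(((7*9)+(1*z))+z))
Step 3: at LRL: (y+0) -> y; overall: ((53+((y+0)+(a+6)))+(((7*9)+(1*z))+z)) -> ((53+(y+(a+6)))+(((7*9)+(1*z))+z))
Step 4: at RLL: (7*9) -> 63; overall: ((53+(y+(a+6)))+(((7*9)+(1*z))+z)) -> ((53+(y+(a+6)))+((63+(1*z))+z))
Step 5: at RLR: (1*z) -> z; overall: ((53+(y+(a+6)))+((63+(1*z))+z)) -> ((53+(y+(a+6)))+((63+z)+z))
Fixed point: ((53+(y+(a+6)))+((63+z)+z))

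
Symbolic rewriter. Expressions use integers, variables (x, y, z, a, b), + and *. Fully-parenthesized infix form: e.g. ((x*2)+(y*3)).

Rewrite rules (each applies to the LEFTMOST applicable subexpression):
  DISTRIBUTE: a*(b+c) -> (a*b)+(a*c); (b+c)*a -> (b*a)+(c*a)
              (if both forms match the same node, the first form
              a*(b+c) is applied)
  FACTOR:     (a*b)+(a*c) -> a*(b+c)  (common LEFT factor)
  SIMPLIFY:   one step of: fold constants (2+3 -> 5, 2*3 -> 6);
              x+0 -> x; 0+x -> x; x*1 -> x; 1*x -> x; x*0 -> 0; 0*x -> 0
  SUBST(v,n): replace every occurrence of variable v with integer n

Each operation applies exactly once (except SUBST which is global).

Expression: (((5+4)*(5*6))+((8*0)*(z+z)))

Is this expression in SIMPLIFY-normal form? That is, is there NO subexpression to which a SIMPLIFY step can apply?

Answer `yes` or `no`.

Answer: no

Derivation:
Expression: (((5+4)*(5*6))+((8*0)*(z+z)))
Scanning for simplifiable subexpressions (pre-order)...
  at root: (((5+4)*(5*6))+((8*0)*(z+z))) (not simplifiable)
  at L: ((5+4)*(5*6)) (not simplifiable)
  at LL: (5+4) (SIMPLIFIABLE)
  at LR: (5*6) (SIMPLIFIABLE)
  at R: ((8*0)*(z+z)) (not simplifiable)
  at RL: (8*0) (SIMPLIFIABLE)
  at RR: (z+z) (not simplifiable)
Found simplifiable subexpr at path LL: (5+4)
One SIMPLIFY step would give: ((9*(5*6))+((8*0)*(z+z)))
-> NOT in normal form.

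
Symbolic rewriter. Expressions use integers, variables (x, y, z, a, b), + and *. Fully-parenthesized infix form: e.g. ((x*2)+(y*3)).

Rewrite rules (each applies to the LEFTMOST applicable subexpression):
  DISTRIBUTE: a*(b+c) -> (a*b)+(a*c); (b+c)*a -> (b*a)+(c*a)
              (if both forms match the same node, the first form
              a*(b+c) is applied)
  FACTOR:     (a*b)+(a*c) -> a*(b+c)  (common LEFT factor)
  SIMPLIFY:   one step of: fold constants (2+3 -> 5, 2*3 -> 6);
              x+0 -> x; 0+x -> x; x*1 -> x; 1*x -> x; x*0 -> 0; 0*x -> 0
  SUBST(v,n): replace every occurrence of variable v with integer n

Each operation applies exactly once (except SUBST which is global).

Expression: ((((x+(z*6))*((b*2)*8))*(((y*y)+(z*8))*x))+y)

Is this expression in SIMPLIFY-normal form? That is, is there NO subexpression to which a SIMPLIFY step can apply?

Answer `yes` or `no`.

Expression: ((((x+(z*6))*((b*2)*8))*(((y*y)+(z*8))*x))+y)
Scanning for simplifiable subexpressions (pre-order)...
  at root: ((((x+(z*6))*((b*2)*8))*(((y*y)+(z*8))*x))+y) (not simplifiable)
  at L: (((x+(z*6))*((b*2)*8))*(((y*y)+(z*8))*x)) (not simplifiable)
  at LL: ((x+(z*6))*((b*2)*8)) (not simplifiable)
  at LLL: (x+(z*6)) (not simplifiable)
  at LLLR: (z*6) (not simplifiable)
  at LLR: ((b*2)*8) (not simplifiable)
  at LLRL: (b*2) (not simplifiable)
  at LR: (((y*y)+(z*8))*x) (not simplifiable)
  at LRL: ((y*y)+(z*8)) (not simplifiable)
  at LRLL: (y*y) (not simplifiable)
  at LRLR: (z*8) (not simplifiable)
Result: no simplifiable subexpression found -> normal form.

Answer: yes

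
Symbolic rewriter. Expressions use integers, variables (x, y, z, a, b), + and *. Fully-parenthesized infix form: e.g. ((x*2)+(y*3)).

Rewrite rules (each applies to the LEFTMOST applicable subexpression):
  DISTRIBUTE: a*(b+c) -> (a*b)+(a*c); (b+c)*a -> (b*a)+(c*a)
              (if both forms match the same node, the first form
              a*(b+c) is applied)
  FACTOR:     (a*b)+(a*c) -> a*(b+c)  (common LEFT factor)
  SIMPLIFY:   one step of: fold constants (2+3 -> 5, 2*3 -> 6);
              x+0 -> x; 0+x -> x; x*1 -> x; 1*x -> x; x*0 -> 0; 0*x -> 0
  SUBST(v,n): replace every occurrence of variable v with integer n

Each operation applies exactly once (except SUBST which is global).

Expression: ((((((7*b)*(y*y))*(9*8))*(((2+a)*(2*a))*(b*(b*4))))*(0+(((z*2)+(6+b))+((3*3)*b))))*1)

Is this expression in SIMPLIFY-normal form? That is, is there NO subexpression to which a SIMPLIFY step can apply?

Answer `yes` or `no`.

Answer: no

Derivation:
Expression: ((((((7*b)*(y*y))*(9*8))*(((2+a)*(2*a))*(b*(b*4))))*(0+(((z*2)+(6+b))+((3*3)*b))))*1)
Scanning for simplifiable subexpressions (pre-order)...
  at root: ((((((7*b)*(y*y))*(9*8))*(((2+a)*(2*a))*(b*(b*4))))*(0+(((z*2)+(6+b))+((3*3)*b))))*1) (SIMPLIFIABLE)
  at L: (((((7*b)*(y*y))*(9*8))*(((2+a)*(2*a))*(b*(b*4))))*(0+(((z*2)+(6+b))+((3*3)*b)))) (not simplifiable)
  at LL: ((((7*b)*(y*y))*(9*8))*(((2+a)*(2*a))*(b*(b*4)))) (not simplifiable)
  at LLL: (((7*b)*(y*y))*(9*8)) (not simplifiable)
  at LLLL: ((7*b)*(y*y)) (not simplifiable)
  at LLLLL: (7*b) (not simplifiable)
  at LLLLR: (y*y) (not simplifiable)
  at LLLR: (9*8) (SIMPLIFIABLE)
  at LLR: (((2+a)*(2*a))*(b*(b*4))) (not simplifiable)
  at LLRL: ((2+a)*(2*a)) (not simplifiable)
  at LLRLL: (2+a) (not simplifiable)
  at LLRLR: (2*a) (not simplifiable)
  at LLRR: (b*(b*4)) (not simplifiable)
  at LLRRR: (b*4) (not simplifiable)
  at LR: (0+(((z*2)+(6+b))+((3*3)*b))) (SIMPLIFIABLE)
  at LRR: (((z*2)+(6+b))+((3*3)*b)) (not simplifiable)
  at LRRL: ((z*2)+(6+b)) (not simplifiable)
  at LRRLL: (z*2) (not simplifiable)
  at LRRLR: (6+b) (not simplifiable)
  at LRRR: ((3*3)*b) (not simplifiable)
  at LRRRL: (3*3) (SIMPLIFIABLE)
Found simplifiable subexpr at path root: ((((((7*b)*(y*y))*(9*8))*(((2+a)*(2*a))*(b*(b*4))))*(0+(((z*2)+(6+b))+((3*3)*b))))*1)
One SIMPLIFY step would give: (((((7*b)*(y*y))*(9*8))*(((2+a)*(2*a))*(b*(b*4))))*(0+(((z*2)+(6+b))+((3*3)*b))))
-> NOT in normal form.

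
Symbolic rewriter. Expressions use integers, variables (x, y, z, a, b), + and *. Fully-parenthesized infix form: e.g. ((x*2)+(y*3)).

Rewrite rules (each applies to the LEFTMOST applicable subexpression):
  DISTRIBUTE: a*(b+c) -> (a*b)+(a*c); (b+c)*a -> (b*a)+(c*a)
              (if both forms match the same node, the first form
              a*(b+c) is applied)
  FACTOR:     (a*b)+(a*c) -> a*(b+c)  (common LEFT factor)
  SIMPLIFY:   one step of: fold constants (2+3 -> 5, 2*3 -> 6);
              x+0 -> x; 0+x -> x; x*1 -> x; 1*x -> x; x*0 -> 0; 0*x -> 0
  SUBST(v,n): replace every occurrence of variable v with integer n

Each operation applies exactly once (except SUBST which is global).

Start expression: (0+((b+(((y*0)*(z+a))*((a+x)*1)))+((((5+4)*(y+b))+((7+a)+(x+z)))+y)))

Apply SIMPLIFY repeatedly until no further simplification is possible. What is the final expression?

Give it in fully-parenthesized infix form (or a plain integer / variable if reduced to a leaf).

Start: (0+((b+(((y*0)*(z+a))*((a+x)*1)))+((((5+4)*(y+b))+((7+a)+(x+z)))+y)))
Step 1: at root: (0+((b+(((y*0)*(z+a))*((a+x)*1)))+((((5+4)*(y+b))+((7+a)+(x+z)))+y))) -> ((b+(((y*0)*(z+a))*((a+x)*1)))+((((5+4)*(y+b))+((7+a)+(x+z)))+y)); overall: (0+((b+(((y*0)*(z+a))*((a+x)*1)))+((((5+4)*(y+b))+((7+a)+(x+z)))+y))) -> ((b+(((y*0)*(z+a))*((a+x)*1)))+((((5+4)*(y+b))+((7+a)+(x+z)))+y))
Step 2: at LRLL: (y*0) -> 0; overall: ((b+(((y*0)*(z+a))*((a+x)*1)))+((((5+4)*(y+b))+((7+a)+(x+z)))+y)) -> ((b+((0*(z+a))*((a+x)*1)))+((((5+4)*(y+b))+((7+a)+(x+z)))+y))
Step 3: at LRL: (0*(z+a)) -> 0; overall: ((b+((0*(z+a))*((a+x)*1)))+((((5+4)*(y+b))+((7+a)+(x+z)))+y)) -> ((b+(0*((a+x)*1)))+((((5+4)*(y+b))+((7+a)+(x+z)))+y))
Step 4: at LR: (0*((a+x)*1)) -> 0; overall: ((b+(0*((a+x)*1)))+((((5+4)*(y+b))+((7+a)+(x+z)))+y)) -> ((b+0)+((((5+4)*(y+b))+((7+a)+(x+z)))+y))
Step 5: at L: (b+0) -> b; overall: ((b+0)+((((5+4)*(y+b))+((7+a)+(x+z)))+y)) -> (b+((((5+4)*(y+b))+((7+a)+(x+z)))+y))
Step 6: at RLLL: (5+4) -> 9; overall: (b+((((5+4)*(y+b))+((7+a)+(x+z)))+y)) -> (b+(((9*(y+b))+((7+a)+(x+z)))+y))
Fixed point: (b+(((9*(y+b))+((7+a)+(x+z)))+y))

Answer: (b+(((9*(y+b))+((7+a)+(x+z)))+y))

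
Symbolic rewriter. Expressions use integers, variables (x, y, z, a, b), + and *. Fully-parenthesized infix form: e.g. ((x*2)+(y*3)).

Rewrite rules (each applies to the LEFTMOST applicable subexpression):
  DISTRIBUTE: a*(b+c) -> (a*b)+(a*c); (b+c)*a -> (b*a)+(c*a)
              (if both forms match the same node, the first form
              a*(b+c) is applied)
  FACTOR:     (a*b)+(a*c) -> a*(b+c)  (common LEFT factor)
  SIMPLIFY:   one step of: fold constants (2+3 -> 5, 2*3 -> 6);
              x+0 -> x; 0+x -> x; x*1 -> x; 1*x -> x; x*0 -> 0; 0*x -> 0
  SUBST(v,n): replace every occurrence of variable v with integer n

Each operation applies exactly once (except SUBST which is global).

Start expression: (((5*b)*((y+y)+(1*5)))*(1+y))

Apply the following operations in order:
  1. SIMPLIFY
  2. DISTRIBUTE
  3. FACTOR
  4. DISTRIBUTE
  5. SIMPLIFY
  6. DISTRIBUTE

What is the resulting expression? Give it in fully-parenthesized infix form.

Start: (((5*b)*((y+y)+(1*5)))*(1+y))
Apply SIMPLIFY at LRR (target: (1*5)): (((5*b)*((y+y)+(1*5)))*(1+y)) -> (((5*b)*((y+y)+5))*(1+y))
Apply DISTRIBUTE at root (target: (((5*b)*((y+y)+5))*(1+y))): (((5*b)*((y+y)+5))*(1+y)) -> ((((5*b)*((y+y)+5))*1)+(((5*b)*((y+y)+5))*y))
Apply FACTOR at root (target: ((((5*b)*((y+y)+5))*1)+(((5*b)*((y+y)+5))*y))): ((((5*b)*((y+y)+5))*1)+(((5*b)*((y+y)+5))*y)) -> (((5*b)*((y+y)+5))*(1+y))
Apply DISTRIBUTE at root (target: (((5*b)*((y+y)+5))*(1+y))): (((5*b)*((y+y)+5))*(1+y)) -> ((((5*b)*((y+y)+5))*1)+(((5*b)*((y+y)+5))*y))
Apply SIMPLIFY at L (target: (((5*b)*((y+y)+5))*1)): ((((5*b)*((y+y)+5))*1)+(((5*b)*((y+y)+5))*y)) -> (((5*b)*((y+y)+5))+(((5*b)*((y+y)+5))*y))
Apply DISTRIBUTE at L (target: ((5*b)*((y+y)+5))): (((5*b)*((y+y)+5))+(((5*b)*((y+y)+5))*y)) -> ((((5*b)*(y+y))+((5*b)*5))+(((5*b)*((y+y)+5))*y))

Answer: ((((5*b)*(y+y))+((5*b)*5))+(((5*b)*((y+y)+5))*y))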